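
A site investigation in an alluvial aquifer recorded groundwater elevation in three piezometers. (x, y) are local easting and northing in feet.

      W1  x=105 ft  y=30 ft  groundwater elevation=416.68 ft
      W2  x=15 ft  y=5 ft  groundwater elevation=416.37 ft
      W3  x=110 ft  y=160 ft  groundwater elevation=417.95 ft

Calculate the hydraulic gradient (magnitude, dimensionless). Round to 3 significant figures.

Three-point gradient (reference W1): Δ to W2 = (-90, -25, -0.31), Δ to W3 = (5, 130, +1.27).
∂h/∂x = +0.0007387, ∂h/∂y = +0.009741 (det = -11575).
|∇h| = √(0.0007387² + 0.009741²) = 0.009769

0.00977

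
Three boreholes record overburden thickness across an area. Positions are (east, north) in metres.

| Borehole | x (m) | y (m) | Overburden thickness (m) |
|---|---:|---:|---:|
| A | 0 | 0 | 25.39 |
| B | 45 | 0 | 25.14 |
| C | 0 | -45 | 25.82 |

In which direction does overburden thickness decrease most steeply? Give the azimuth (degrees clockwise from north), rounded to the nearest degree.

∂d/∂x = (25.14 − 25.39) / (45 − 0) = -0.005556
∂d/∂y = (25.82 − 25.39) / (-45 − 0) = -0.009556
Steepest decrease is along −∇f: components (+0.005556 E, +0.009556 N).
Azimuth = atan2(+0.005556, +0.009556) = 30.2° ≈ 030°.

030°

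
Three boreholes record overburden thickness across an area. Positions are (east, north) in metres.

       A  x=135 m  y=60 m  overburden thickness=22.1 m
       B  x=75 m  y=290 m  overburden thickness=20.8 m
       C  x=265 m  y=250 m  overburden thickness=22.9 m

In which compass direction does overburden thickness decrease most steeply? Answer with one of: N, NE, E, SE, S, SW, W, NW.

Differences from A: to B (Δx, Δy, Δh) = (-60, 230, -1.3); to C = (130, 190, +0.8).
Solve a·Δx + b·Δy = Δd: det = (-60)·190 − 130·230 = -41300.
∂d/∂x = [(-1.3)·190 − (+0.8)·230] / -41300 = +0.01044
∂d/∂y = [(-60)·(+0.8) − 130·(-1.3)] / -41300 = -0.002930
Steepest decrease is along −∇f = (-0.01044 E, +0.002930 N) → west.

W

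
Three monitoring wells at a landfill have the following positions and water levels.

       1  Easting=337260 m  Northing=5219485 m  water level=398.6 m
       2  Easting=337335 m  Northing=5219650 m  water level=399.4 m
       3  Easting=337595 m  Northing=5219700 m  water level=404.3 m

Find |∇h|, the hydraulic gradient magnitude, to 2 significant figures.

Taking 1 as reference: 2−1 = (75, 165, +0.8); 3−1 = (335, 215, +5.7).
Solve a·Δx + b·Δy = Δh: det = 75·215 − 335·165 = -39150.
∂h/∂x = [(+0.8)·215 − (+5.7)·165] / -39150 = +0.01963
∂h/∂y = [75·(+5.7) − 335·(+0.8)] / -39150 = -0.004074
|∇h| = √(0.01963² + -0.004074²) = 0.02005

0.020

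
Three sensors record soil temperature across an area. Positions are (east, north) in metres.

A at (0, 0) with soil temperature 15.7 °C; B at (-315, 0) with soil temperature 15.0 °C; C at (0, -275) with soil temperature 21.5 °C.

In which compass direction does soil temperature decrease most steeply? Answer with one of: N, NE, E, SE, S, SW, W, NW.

N

∂T/∂x = (15.0 − 15.7) / (-315 − 0) = +0.002222
∂T/∂y = (21.5 − 15.7) / (-275 − 0) = -0.02109
Steepest decrease is along −∇f = (-0.002222 E, +0.02109 N) → north.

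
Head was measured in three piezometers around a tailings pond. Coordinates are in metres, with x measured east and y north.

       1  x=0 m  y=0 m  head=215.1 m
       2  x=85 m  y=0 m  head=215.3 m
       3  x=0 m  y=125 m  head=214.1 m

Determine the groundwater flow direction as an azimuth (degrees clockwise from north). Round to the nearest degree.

344°

∂h/∂x = (215.3 − 215.1) / (85 − 0) = +0.002353
∂h/∂y = (214.1 − 215.1) / (125 − 0) = -0.008000
Flow direction (−∇h) has components (-0.002353 E, +0.008000 N).
Azimuth = atan2(E, N) = atan2(-0.002353, +0.008000) = 343.6° ≈ 344°.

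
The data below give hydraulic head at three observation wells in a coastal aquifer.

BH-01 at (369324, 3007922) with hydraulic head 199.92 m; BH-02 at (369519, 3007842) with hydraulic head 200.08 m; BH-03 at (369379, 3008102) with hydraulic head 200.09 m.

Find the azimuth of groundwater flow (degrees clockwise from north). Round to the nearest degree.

240°

With h = a·x + b·y + c and BH-01 as origin, the differences give:
  195·a + (-80)·b = +0.16
  55·a + 180·b = +0.17
Eliminate b (×180 and ×(-80), subtract): 39500·a = 42.400 → a = ∂h/∂x = +0.001073
Back-substitute: b = ∂h/∂y = +0.0006165.
Flow direction (−∇h) has components (-0.001073 E, -0.0006165 N).
Azimuth = atan2(E, N) = atan2(-0.001073, -0.0006165) = 240.1° ≈ 240°.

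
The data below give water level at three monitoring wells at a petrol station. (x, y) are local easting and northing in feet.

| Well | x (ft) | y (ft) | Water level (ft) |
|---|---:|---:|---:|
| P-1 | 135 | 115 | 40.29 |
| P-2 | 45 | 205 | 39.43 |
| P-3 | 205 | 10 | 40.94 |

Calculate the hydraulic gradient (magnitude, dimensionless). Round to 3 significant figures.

Differences from P-1: to P-2 (Δx, Δy, Δh) = (-90, 90, -0.86); to P-3 = (70, -105, +0.65).
Determinant of the coordinate differences = (-90)·(-105) − 70·90 = 3150.
∂h/∂x = [(-0.86)·(-105) − (+0.65)·90] / 3150 = +0.01010
∂h/∂y = [(-90)·(+0.65) − 70·(-0.86)] / 3150 = +0.0005397
|∇h| = √(0.01010² + 0.0005397²) = 0.01011

0.0101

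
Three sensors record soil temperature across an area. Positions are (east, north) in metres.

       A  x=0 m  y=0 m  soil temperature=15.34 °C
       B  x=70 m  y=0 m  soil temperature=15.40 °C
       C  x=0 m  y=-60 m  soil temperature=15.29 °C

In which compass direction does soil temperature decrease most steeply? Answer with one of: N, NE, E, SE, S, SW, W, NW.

SW

∂T/∂x = (15.40 − 15.34) / (70 − 0) = +0.0008571
∂T/∂y = (15.29 − 15.34) / (-60 − 0) = +0.0008333
Steepest decrease is along −∇f = (-0.0008571 E, -0.0008333 N) → southwest.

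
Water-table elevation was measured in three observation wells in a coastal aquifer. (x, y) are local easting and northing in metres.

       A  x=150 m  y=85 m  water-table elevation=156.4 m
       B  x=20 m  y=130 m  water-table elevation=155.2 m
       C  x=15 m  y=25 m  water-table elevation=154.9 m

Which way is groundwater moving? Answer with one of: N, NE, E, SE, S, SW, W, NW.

W

With h = a·x + b·y + c and A as origin, the differences give:
  (-130)·a + 45·b = -1.2
  (-135)·a + (-60)·b = -1.5
Eliminate b (×(-60) and ×45, subtract): 13875·a = 139.50 → a = ∂h/∂x = +0.01005
Back-substitute: b = ∂h/∂y = +0.002378.
Flow = −∇h = (-0.01005 east, -0.002378 north), which points west.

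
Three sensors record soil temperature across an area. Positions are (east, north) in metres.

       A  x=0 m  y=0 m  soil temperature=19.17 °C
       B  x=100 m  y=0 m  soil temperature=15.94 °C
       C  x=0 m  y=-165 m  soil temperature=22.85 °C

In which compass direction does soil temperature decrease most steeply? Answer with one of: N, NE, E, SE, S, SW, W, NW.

NE

∂T/∂x = (15.94 − 19.17) / (100 − 0) = -0.03230
∂T/∂y = (22.85 − 19.17) / (-165 − 0) = -0.02230
Steepest decrease is along −∇f = (+0.03230 E, +0.02230 N) → northeast.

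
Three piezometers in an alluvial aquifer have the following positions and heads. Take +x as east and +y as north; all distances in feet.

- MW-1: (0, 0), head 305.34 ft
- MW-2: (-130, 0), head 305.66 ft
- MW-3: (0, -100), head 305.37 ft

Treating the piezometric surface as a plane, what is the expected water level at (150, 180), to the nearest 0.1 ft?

∂h/∂x = (305.66 − 305.34) / (-130 − 0) = -0.002462
∂h/∂y = (305.37 − 305.34) / (-100 − 0) = -0.0003000
h(150, 180) = 305.34 + (-0.002462)·(150) + (-0.0003000)·(180) = 305.34 -0.369 -0.054 = 304.917 ft.

304.9 ft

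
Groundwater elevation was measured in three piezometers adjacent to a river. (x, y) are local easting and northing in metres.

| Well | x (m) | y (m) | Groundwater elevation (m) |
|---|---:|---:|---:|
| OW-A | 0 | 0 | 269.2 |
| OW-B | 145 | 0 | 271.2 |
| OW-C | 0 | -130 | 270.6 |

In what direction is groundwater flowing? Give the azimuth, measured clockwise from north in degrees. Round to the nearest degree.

∂h/∂x = (271.2 − 269.2) / (145 − 0) = +0.01379
∂h/∂y = (270.6 − 269.2) / (-130 − 0) = -0.01077
Flow direction (−∇h) has components (-0.01379 E, +0.01077 N).
Azimuth = atan2(E, N) = atan2(-0.01379, +0.01077) = 308.0° ≈ 308°.

308°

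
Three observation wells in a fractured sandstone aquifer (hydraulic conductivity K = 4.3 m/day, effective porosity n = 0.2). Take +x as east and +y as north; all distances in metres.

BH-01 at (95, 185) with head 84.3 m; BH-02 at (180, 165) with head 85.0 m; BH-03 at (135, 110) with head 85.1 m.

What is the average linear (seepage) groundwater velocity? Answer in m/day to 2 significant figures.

0.21 m/day

Taking BH-01 as reference: BH-02−BH-01 = (85, -20, +0.7); BH-03−BH-01 = (40, -75, +0.8).
Determinant of the coordinate differences = 85·(-75) − 40·(-20) = -5575.
∂h/∂x = [(+0.7)·(-75) − (+0.8)·(-20)] / -5575 = +0.006547
∂h/∂y = [85·(+0.8) − 40·(+0.7)] / -5575 = -0.007175
|∇h| = √(0.006547² + -0.007175²) = 0.009713
Seepage velocity v = K·i/n = 4.3 × 0.009713 / 0.2 = 0.2088 m/day.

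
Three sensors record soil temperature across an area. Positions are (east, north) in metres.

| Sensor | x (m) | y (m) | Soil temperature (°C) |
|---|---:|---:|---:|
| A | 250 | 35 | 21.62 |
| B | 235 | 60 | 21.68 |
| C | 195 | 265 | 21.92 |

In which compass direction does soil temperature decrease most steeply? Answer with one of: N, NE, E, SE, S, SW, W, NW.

E

Three-point gradient (reference A): Δ to B = (-15, 25, +0.06), Δ to C = (-55, 230, +0.30).
∂T/∂x = -0.003036, ∂T/∂y = +0.0005783 (det = -2075).
Steepest decrease is along −∇f = (+0.003036 E, -0.0005783 N) → east.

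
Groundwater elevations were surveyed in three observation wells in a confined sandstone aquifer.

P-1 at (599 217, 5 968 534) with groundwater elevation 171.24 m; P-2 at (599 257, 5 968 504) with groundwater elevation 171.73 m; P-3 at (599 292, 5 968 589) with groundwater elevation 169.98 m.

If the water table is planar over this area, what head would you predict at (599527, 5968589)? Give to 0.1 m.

169.4 m

With h = a·x + b·y + c and P-1 as origin, the differences give:
  40·a + (-30)·b = +0.49
  75·a + 55·b = -1.26
Eliminate b (×55 and ×(-30), subtract): 4450·a = -10.850 → a = ∂h/∂x = -0.002438
Back-substitute: b = ∂h/∂y = -0.01958.
h(599527, 5968589) = 171.24 + (-0.002438)·(310) + (-0.01958)·(55) = 171.24 -0.756 -1.077 = 169.407 m.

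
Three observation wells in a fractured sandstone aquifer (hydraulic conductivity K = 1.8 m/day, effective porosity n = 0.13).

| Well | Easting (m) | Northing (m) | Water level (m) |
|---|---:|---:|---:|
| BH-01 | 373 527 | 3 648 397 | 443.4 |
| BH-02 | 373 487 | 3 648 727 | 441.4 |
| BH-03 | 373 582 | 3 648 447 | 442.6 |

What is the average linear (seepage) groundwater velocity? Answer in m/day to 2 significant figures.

0.15 m/day

With h = a·x + b·y + c and BH-01 as origin, the differences give:
  (-40)·a + 330·b = -2.0
  55·a + 50·b = -0.8
Eliminate b (×50 and ×330, subtract): -20150·a = 164.00 → a = ∂h/∂x = -0.008139
Back-substitute: b = ∂h/∂y = -0.007047.
|∇h| = √(-0.008139² + -0.007047²) = 0.01077
Seepage velocity v = K·i/n = 1.8 × 0.01077 / 0.13 = 0.1491 m/day.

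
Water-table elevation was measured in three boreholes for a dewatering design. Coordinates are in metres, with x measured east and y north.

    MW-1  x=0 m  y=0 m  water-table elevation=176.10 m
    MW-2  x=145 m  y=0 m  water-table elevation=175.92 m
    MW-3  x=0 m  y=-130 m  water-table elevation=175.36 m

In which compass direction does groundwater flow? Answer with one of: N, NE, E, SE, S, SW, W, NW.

S

∂h/∂x = (175.92 − 176.10) / (145 − 0) = -0.001241
∂h/∂y = (175.36 − 176.10) / (-130 − 0) = +0.005692
Flow = −∇h = (+0.001241 east, -0.005692 north), which points south.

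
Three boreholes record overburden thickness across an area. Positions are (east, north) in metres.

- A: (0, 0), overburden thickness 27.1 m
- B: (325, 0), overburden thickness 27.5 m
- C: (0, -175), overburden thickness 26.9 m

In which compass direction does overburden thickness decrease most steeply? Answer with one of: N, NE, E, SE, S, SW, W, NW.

SW

∂d/∂x = (27.5 − 27.1) / (325 − 0) = +0.001231
∂d/∂y = (26.9 − 27.1) / (-175 − 0) = +0.001143
Steepest decrease is along −∇f = (-0.001231 E, -0.001143 N) → southwest.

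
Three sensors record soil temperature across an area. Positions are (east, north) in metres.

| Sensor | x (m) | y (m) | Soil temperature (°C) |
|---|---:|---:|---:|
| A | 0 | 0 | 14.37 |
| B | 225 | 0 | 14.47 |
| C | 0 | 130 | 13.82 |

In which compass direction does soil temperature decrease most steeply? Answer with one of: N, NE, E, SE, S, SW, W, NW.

N

∂T/∂x = (14.47 − 14.37) / (225 − 0) = +0.0004444
∂T/∂y = (13.82 − 14.37) / (130 − 0) = -0.004231
Steepest decrease is along −∇f = (-0.0004444 E, +0.004231 N) → north.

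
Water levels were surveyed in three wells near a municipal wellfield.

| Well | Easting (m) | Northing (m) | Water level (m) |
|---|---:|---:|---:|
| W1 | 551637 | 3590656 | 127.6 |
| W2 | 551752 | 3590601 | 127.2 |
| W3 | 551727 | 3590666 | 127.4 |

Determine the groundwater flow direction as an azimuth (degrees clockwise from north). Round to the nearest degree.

Differences from W1: to W2 (Δx, Δy, Δh) = (115, -55, -0.4); to W3 = (90, 10, -0.2).
Determinant of the coordinate differences = 115·10 − 90·(-55) = 6100.
∂h/∂x = [(-0.4)·10 − (-0.2)·(-55)] / 6100 = -0.002459
∂h/∂y = [115·(-0.2) − 90·(-0.4)] / 6100 = +0.002131
Flow direction (−∇h) has components (+0.002459 E, -0.002131 N).
Azimuth = atan2(E, N) = atan2(+0.002459, -0.002131) = 130.9° ≈ 131°.

131°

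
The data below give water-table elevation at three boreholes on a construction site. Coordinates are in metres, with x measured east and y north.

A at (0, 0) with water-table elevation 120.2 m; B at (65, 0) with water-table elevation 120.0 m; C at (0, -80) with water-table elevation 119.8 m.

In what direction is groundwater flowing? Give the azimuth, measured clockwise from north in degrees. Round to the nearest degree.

148°

∂h/∂x = (120.0 − 120.2) / (65 − 0) = -0.003077
∂h/∂y = (119.8 − 120.2) / (-80 − 0) = +0.005000
Flow direction (−∇h) has components (+0.003077 E, -0.005000 N).
Azimuth = atan2(E, N) = atan2(+0.003077, -0.005000) = 148.4° ≈ 148°.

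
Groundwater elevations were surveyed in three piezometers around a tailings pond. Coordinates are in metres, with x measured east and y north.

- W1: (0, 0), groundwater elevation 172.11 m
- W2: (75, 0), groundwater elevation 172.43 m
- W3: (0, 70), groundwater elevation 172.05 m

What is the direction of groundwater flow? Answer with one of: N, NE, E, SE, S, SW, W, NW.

∂h/∂x = (172.43 − 172.11) / (75 − 0) = +0.004267
∂h/∂y = (172.05 − 172.11) / (70 − 0) = -0.0008571
Flow = −∇h = (-0.004267 east, +0.0008571 north), which points west.

W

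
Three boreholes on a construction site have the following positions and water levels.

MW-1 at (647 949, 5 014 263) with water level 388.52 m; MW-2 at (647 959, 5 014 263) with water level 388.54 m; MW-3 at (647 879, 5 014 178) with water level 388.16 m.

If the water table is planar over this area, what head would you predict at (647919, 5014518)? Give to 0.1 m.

Taking MW-1 as reference: MW-2−MW-1 = (10, 0, +0.02); MW-3−MW-1 = (-70, -85, -0.36).
Determinant of the coordinate differences = 10·(-85) − (-70)·0 = -850.
∂h/∂x = [(+0.02)·(-85) − (-0.36)·0] / -850 = +0.002000
∂h/∂y = [10·(-0.36) − (-70)·(+0.02)] / -850 = +0.002588
h(647919, 5014518) = 388.52 + (+0.002000)·(-30) + (+0.002588)·(255) = 388.52 -0.060 +0.660 = 389.120 m.

389.1 m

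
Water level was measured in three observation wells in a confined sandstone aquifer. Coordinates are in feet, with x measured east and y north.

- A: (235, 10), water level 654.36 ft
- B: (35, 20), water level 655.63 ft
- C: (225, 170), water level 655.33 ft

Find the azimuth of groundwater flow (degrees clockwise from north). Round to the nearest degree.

133°

Differences from A: to B (Δx, Δy, Δh) = (-200, 10, +1.27); to C = (-10, 160, +0.97).
Determinant of the coordinate differences = (-200)·160 − (-10)·10 = -31900.
∂h/∂x = [(+1.27)·160 − (+0.97)·10] / -31900 = -0.006066
∂h/∂y = [(-200)·(+0.97) − (-10)·(+1.27)] / -31900 = +0.005683
Flow direction (−∇h) has components (+0.006066 E, -0.005683 N).
Azimuth = atan2(E, N) = atan2(+0.006066, -0.005683) = 133.1° ≈ 133°.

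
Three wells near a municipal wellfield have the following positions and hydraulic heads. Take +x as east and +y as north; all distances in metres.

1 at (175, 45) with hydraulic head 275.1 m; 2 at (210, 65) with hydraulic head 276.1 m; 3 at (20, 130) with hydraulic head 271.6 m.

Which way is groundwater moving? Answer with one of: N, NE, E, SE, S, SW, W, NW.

W

Differences from 1: to 2 (Δx, Δy, Δh) = (35, 20, +1.0); to 3 = (-155, 85, -3.5).
Determinant of the coordinate differences = 35·85 − (-155)·20 = 6075.
∂h/∂x = [(+1.0)·85 − (-3.5)·20] / 6075 = +0.02551
∂h/∂y = [35·(-3.5) − (-155)·(+1.0)] / 6075 = +0.005350
Flow = −∇h = (-0.02551 east, -0.005350 north), which points west.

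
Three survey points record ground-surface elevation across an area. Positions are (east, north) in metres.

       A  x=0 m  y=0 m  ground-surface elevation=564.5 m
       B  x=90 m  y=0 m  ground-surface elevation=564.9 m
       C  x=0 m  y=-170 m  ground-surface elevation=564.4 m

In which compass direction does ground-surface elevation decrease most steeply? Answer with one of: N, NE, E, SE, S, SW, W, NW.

∂z/∂x = (564.9 − 564.5) / (90 − 0) = +0.004444
∂z/∂y = (564.4 − 564.5) / (-170 − 0) = +0.0005882
Steepest decrease is along −∇f = (-0.004444 E, -0.0005882 N) → west.

W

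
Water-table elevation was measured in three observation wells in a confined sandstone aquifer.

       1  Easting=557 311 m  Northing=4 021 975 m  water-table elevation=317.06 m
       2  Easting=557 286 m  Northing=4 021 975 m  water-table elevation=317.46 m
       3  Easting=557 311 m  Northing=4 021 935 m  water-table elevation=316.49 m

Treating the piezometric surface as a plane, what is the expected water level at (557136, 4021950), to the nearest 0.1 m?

319.5 m

Three-point gradient (reference 1): Δ to 2 = (-25, 0, +0.40), Δ to 3 = (0, -40, -0.57).
∂h/∂x = -0.01600, ∂h/∂y = +0.01425 (det = 1000).
h(557136, 4021950) = 317.06 + (-0.01600)·(-175) + (+0.01425)·(-25) = 317.06 +2.800 -0.356 = 319.504 m.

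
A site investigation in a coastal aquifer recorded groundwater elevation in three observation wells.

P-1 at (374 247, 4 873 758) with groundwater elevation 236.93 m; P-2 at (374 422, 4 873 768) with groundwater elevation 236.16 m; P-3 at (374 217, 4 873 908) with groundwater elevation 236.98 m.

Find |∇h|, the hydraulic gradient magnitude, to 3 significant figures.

With h = a·x + b·y + c and P-1 as origin, the differences give:
  175·a + 10·b = -0.77
  (-30)·a + 150·b = +0.05
Eliminate b (×150 and ×10, subtract): 26550·a = -116.000 → a = ∂h/∂x = -0.004369
Back-substitute: b = ∂h/∂y = -0.0005405.
|∇h| = √(-0.004369² + -0.0005405²) = 0.004402

0.00440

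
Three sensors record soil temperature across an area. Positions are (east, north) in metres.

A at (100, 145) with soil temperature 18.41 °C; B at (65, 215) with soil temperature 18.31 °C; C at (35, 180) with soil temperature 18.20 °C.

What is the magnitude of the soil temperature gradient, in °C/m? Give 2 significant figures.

With T = a·x + b·y + c and A as origin, the differences give:
  (-35)·a + 70·b = -0.10
  (-65)·a + 35·b = -0.21
Eliminate b (×35 and ×70, subtract): 3325·a = 11.200 → a = ∂T/∂x = +0.003368
Back-substitute: b = ∂T/∂y = +0.0002556.
|∇f| = √(0.003368² + 0.0002556²) = 0.003378 °C/m

0.0034 °C/m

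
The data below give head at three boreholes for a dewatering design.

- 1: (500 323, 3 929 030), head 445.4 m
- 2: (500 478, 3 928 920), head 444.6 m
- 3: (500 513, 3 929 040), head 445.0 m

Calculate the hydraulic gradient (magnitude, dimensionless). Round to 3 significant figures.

Taking 1 as reference: 2−1 = (155, -110, -0.8); 3−1 = (190, 10, -0.4).
Solve a·Δx + b·Δy = Δh: det = 155·10 − 190·(-110) = 22450.
∂h/∂x = [(-0.8)·10 − (-0.4)·(-110)] / 22450 = -0.002316
∂h/∂y = [155·(-0.4) − 190·(-0.8)] / 22450 = +0.004009
|∇h| = √(-0.002316² + 0.004009²) = 0.00463

0.00463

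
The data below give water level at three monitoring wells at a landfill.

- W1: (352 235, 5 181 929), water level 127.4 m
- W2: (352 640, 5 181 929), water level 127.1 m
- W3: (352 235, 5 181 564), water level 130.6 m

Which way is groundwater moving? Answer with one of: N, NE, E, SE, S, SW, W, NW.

∂h/∂x = (127.1 − 127.4) / (352640 − 352235) = -0.0007407
∂h/∂y = (130.6 − 127.4) / (5181564 − 5181929) = -0.008767
Flow = −∇h = (+0.0007407 east, +0.008767 north), which points north.

N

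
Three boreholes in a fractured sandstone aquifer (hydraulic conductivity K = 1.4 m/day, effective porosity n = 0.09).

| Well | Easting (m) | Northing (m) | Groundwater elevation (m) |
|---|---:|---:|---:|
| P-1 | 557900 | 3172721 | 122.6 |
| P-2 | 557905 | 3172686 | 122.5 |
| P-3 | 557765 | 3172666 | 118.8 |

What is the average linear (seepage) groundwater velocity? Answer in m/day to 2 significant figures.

0.41 m/day

With h = a·x + b·y + c and P-1 as origin, the differences give:
  5·a + (-35)·b = -0.1
  (-135)·a + (-55)·b = -3.8
Eliminate b (×(-55) and ×(-35), subtract): -5000·a = -127.50 → a = ∂h/∂x = +0.02550
Back-substitute: b = ∂h/∂y = +0.006500.
|∇h| = √(0.02550² + 0.006500²) = 0.02632
Seepage velocity v = K·i/n = 1.4 × 0.02632 / 0.09 = 0.4094 m/day.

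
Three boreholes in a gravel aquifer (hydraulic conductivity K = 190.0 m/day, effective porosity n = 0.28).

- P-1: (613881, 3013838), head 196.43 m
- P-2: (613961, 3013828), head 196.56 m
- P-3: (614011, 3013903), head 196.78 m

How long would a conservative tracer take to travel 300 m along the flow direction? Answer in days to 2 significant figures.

180 days

With h = a·x + b·y + c and P-1 as origin, the differences give:
  80·a + (-10)·b = +0.13
  130·a + 65·b = +0.35
Eliminate b (×65 and ×(-10), subtract): 6500·a = 11.950 → a = ∂h/∂x = +0.001838
Back-substitute: b = ∂h/∂y = +0.001708.
|∇h| = √(0.001838² + 0.001708²) = 0.002509
Seepage velocity v = K·i/n = 190.0 × 0.002509 / 0.28 = 1.703 m/day.
t = 300 / 1.703 = 176.2 days.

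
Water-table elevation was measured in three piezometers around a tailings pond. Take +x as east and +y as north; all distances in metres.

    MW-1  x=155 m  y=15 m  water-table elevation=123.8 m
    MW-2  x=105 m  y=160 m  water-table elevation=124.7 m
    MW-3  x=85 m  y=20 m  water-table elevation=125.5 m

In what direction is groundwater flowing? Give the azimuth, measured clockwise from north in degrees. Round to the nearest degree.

085°

With h = a·x + b·y + c and MW-1 as origin, the differences give:
  (-50)·a + 145·b = +0.9
  (-70)·a + 5·b = +1.7
Eliminate b (×5 and ×145, subtract): 9900·a = -242.00 → a = ∂h/∂x = -0.02444
Back-substitute: b = ∂h/∂y = -0.002222.
Flow direction (−∇h) has components (+0.02444 E, +0.002222 N).
Azimuth = atan2(E, N) = atan2(+0.02444, +0.002222) = 84.8° ≈ 085°.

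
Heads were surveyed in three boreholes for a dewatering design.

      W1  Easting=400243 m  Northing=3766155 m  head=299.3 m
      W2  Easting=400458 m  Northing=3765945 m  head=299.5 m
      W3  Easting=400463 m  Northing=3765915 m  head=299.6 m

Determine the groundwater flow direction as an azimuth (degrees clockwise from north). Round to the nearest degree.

With h = a·x + b·y + c and W1 as origin, the differences give:
  215·a + (-210)·b = +0.2
  220·a + (-240)·b = +0.3
Eliminate b (×(-240) and ×(-210), subtract): -5400·a = 15.00 → a = ∂h/∂x = -0.002778
Back-substitute: b = ∂h/∂y = -0.003796.
Flow direction (−∇h) has components (+0.002778 E, +0.003796 N).
Azimuth = atan2(E, N) = atan2(+0.002778, +0.003796) = 36.2° ≈ 036°.

036°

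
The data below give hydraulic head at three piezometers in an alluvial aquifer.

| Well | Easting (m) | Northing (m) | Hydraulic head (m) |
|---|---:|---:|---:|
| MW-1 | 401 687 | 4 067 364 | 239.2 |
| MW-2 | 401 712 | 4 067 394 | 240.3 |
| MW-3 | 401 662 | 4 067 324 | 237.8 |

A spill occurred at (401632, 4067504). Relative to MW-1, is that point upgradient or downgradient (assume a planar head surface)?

upgradient

Differences from MW-1: to MW-2 (Δx, Δy, Δh) = (25, 30, +1.1); to MW-3 = (-25, -40, -1.4).
Solve a·Δx + b·Δy = Δh: det = 25·(-40) − (-25)·30 = -250.
∂h/∂x = [(+1.1)·(-40) − (-1.4)·30] / -250 = +0.008000
∂h/∂y = [25·(-1.4) − (-25)·(+1.1)] / -250 = +0.03000
Head at (401632, 4067504) = 239.2 + (+0.008000)·(-55) + (+0.03000)·(140) = 242.96 m.
That is higher than the 239.2 m at MW-1, so the point is upgradient.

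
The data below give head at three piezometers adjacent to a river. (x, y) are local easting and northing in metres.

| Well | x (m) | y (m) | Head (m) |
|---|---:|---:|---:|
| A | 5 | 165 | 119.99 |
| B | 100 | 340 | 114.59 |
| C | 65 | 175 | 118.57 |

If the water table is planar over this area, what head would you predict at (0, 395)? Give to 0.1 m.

115.5 m

Taking A as reference: B−A = (95, 175, -5.40); C−A = (60, 10, -1.42).
Determinant of the coordinate differences = 95·10 − 60·175 = -9550.
∂h/∂x = [(-5.40)·10 − (-1.42)·175] / -9550 = -0.02037
∂h/∂y = [95·(-1.42) − 60·(-5.40)] / -9550 = -0.01980
h(0, 395) = 119.99 + (-0.02037)·(-5) + (-0.01980)·(230) = 119.99 +0.102 -4.554 = 115.538 m.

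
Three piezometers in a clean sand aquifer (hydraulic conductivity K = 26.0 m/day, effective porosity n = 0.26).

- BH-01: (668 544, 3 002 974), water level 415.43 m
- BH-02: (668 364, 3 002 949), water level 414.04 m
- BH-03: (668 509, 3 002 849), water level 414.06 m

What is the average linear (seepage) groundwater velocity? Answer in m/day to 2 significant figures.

1.1 m/day

Taking BH-01 as reference: BH-02−BH-01 = (-180, -25, -1.39); BH-03−BH-01 = (-35, -125, -1.37).
Determinant of the coordinate differences = (-180)·(-125) − (-35)·(-25) = 21625.
∂h/∂x = [(-1.39)·(-125) − (-1.37)·(-25)] / 21625 = +0.006451
∂h/∂y = [(-180)·(-1.37) − (-35)·(-1.39)] / 21625 = +0.009154
|∇h| = √(0.006451² + 0.009154²) = 0.0112
Seepage velocity v = K·i/n = 26.0 × 0.0112 / 0.26 = 1.12 m/day.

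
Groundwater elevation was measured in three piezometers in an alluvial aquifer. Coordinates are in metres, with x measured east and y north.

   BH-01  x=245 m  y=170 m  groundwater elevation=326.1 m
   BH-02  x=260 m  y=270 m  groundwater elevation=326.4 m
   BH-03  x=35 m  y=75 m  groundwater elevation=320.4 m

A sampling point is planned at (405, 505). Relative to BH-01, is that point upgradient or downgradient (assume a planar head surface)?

upgradient

Differences from BH-01: to BH-02 (Δx, Δy, Δh) = (15, 100, +0.3); to BH-03 = (-210, -95, -5.7).
Solve a·Δx + b·Δy = Δh: det = 15·(-95) − (-210)·100 = 19575.
∂h/∂x = [(+0.3)·(-95) − (-5.7)·100] / 19575 = +0.02766
∂h/∂y = [15·(-5.7) − (-210)·(+0.3)] / 19575 = -0.001149
Head at (405, 505) = 326.1 + (+0.02766)·(160) + (-0.001149)·(335) = 330.14 m.
That is higher than the 326.1 m at BH-01, so the point is upgradient.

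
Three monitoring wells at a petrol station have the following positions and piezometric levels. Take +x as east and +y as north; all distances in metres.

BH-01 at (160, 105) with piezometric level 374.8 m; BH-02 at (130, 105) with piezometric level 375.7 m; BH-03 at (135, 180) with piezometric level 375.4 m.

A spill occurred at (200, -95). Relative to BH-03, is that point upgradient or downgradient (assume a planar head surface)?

With h = a·x + b·y + c and BH-01 as origin, the differences give:
  (-30)·a + 0·b = +0.9
  (-25)·a + 75·b = +0.6
Eliminate b (×75 and ×0, subtract): -2250·a = 67.50 → a = ∂h/∂x = -0.03000
Back-substitute: b = ∂h/∂y = -0.002000.
Head at (200, -95) = 374.8 + (-0.03000)·(40) + (-0.002000)·(-200) = 374.00 m.
That is lower than the 375.4 m at BH-03, so the point is downgradient.

downgradient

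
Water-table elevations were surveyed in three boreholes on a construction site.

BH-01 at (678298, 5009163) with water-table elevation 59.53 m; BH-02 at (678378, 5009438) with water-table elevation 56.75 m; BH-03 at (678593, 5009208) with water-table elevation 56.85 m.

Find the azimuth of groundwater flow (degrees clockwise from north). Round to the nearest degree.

Taking BH-01 as reference: BH-02−BH-01 = (80, 275, -2.78); BH-03−BH-01 = (295, 45, -2.68).
Solve a·Δx + b·Δy = Δh: det = 80·45 − 295·275 = -77525.
∂h/∂x = [(-2.78)·45 − (-2.68)·275] / -77525 = -0.007893
∂h/∂y = [80·(-2.68) − 295·(-2.78)] / -77525 = -0.007813
Flow direction (−∇h) has components (+0.007893 E, +0.007813 N).
Azimuth = atan2(E, N) = atan2(+0.007893, +0.007813) = 45.3° ≈ 045°.

045°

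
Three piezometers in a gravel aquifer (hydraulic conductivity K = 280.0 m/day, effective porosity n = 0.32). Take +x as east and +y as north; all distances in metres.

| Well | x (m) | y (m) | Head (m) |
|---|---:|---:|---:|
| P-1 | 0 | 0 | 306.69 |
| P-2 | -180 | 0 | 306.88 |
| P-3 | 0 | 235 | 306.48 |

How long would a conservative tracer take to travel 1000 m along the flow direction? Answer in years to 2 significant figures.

2.3 years

∂h/∂x = (306.88 − 306.69) / (-180 − 0) = -0.001056
∂h/∂y = (306.48 − 306.69) / (235 − 0) = -0.0008936
|∇h| = √(-0.001056² + -0.0008936²) = 0.001383
Seepage velocity v = K·i/n = 280.0 × 0.001383 / 0.32 = 1.21 m/day.
t = 1000 / 1.21 = 826.4 days = 2.26 years.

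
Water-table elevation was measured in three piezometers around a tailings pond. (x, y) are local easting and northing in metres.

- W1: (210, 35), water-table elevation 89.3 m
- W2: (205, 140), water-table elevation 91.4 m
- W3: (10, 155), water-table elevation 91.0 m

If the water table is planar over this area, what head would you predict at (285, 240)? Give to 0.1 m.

With h = a·x + b·y + c and W1 as origin, the differences give:
  (-5)·a + 105·b = +2.1
  (-200)·a + 120·b = +1.7
Eliminate b (×120 and ×105, subtract): 20400·a = 73.50 → a = ∂h/∂x = +0.003603
Back-substitute: b = ∂h/∂y = +0.02017.
h(285, 240) = 89.3 + (+0.003603)·(75) + (+0.02017)·(205) = 89.3 +0.270 +4.135 = 93.705 m.

93.7 m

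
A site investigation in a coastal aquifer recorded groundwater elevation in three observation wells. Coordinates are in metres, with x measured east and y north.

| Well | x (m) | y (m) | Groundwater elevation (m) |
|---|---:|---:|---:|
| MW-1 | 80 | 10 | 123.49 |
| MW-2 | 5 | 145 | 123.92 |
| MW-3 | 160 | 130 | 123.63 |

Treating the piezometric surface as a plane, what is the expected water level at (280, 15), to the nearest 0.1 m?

Differences from MW-1: to MW-2 (Δx, Δy, Δh) = (-75, 135, +0.43); to MW-3 = (80, 120, +0.14).
Solve a·Δx + b·Δy = Δh: det = (-75)·120 − 80·135 = -19800.
∂h/∂x = [(+0.43)·120 − (+0.14)·135] / -19800 = -0.001652
∂h/∂y = [(-75)·(+0.14) − 80·(+0.43)] / -19800 = +0.002268
h(280, 15) = 123.49 + (-0.001652)·(200) + (+0.002268)·(5) = 123.49 -0.330 +0.011 = 123.171 m.

123.2 m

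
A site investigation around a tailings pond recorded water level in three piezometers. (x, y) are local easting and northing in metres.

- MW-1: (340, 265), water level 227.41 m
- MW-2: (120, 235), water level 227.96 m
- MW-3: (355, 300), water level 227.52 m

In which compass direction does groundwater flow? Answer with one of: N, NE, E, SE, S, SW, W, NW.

With h = a·x + b·y + c and MW-1 as origin, the differences give:
  (-220)·a + (-30)·b = +0.55
  15·a + 35·b = +0.11
Eliminate b (×35 and ×(-30), subtract): -7250·a = 22.550 → a = ∂h/∂x = -0.003110
Back-substitute: b = ∂h/∂y = +0.004476.
Flow = −∇h = (+0.003110 east, -0.004476 north), which points southeast.

SE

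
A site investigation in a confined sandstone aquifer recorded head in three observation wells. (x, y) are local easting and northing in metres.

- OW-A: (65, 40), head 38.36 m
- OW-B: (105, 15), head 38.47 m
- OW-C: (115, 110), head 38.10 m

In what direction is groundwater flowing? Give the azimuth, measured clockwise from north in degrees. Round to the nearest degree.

With h = a·x + b·y + c and OW-A as origin, the differences give:
  40·a + (-25)·b = +0.11
  50·a + 70·b = -0.26
Eliminate b (×70 and ×(-25), subtract): 4050·a = 1.200 → a = ∂h/∂x = +0.0002963
Back-substitute: b = ∂h/∂y = -0.003926.
Flow direction (−∇h) has components (-0.0002963 E, +0.003926 N).
Azimuth = atan2(E, N) = atan2(-0.0002963, +0.003926) = 355.7° ≈ 356°.

356°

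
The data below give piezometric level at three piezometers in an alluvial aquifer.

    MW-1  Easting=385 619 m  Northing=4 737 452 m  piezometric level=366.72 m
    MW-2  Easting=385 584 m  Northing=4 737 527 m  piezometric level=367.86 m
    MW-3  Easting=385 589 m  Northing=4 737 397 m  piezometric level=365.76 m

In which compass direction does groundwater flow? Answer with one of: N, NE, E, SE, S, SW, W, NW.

S

Differences from MW-1: to MW-2 (Δx, Δy, Δh) = (-35, 75, +1.14); to MW-3 = (-30, -55, -0.96).
Determinant of the coordinate differences = (-35)·(-55) − (-30)·75 = 4175.
∂h/∂x = [(+1.14)·(-55) − (-0.96)·75] / 4175 = +0.002228
∂h/∂y = [(-35)·(-0.96) − (-30)·(+1.14)] / 4175 = +0.01624
Flow = −∇h = (-0.002228 east, -0.01624 north), which points south.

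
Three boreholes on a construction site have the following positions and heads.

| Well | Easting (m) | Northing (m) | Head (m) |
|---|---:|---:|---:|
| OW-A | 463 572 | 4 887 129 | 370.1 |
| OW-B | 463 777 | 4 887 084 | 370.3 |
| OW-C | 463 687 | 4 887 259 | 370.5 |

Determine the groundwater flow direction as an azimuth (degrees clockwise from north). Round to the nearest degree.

With h = a·x + b·y + c and OW-A as origin, the differences give:
  205·a + (-45)·b = +0.2
  115·a + 130·b = +0.4
Eliminate b (×130 and ×(-45), subtract): 31825·a = 44.00 → a = ∂h/∂x = +0.001383
Back-substitute: b = ∂h/∂y = +0.001854.
Flow direction (−∇h) has components (-0.001383 E, -0.001854 N).
Azimuth = atan2(E, N) = atan2(-0.001383, -0.001854) = 216.7° ≈ 217°.

217°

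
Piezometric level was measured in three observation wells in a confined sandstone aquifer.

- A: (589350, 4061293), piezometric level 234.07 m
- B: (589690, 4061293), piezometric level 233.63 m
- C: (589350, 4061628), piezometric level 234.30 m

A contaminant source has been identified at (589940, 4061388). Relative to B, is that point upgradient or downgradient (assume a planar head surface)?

∂h/∂x = (233.63 − 234.07) / (589690 − 589350) = -0.001294
∂h/∂y = (234.30 − 234.07) / (4061628 − 4061293) = +0.0006866
Head at (589940, 4061388) = 234.07 + (-0.001294)·(590) + (+0.0006866)·(95) = 233.37 m.
That is lower than the 233.63 m at B, so the point is downgradient.

downgradient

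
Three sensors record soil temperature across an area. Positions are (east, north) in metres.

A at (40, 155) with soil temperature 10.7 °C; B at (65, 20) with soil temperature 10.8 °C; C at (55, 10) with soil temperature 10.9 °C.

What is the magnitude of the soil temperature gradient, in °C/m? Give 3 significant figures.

With T = a·x + b·y + c and A as origin, the differences give:
  25·a + (-135)·b = +0.1
  15·a + (-145)·b = +0.2
Eliminate b (×(-145) and ×(-135), subtract): -1600·a = 12.50 → a = ∂T/∂x = -0.007812
Back-substitute: b = ∂T/∂y = -0.002188.
|∇f| = √(-0.007812² + -0.002188²) = 0.008113 °C/m

0.00811 °C/m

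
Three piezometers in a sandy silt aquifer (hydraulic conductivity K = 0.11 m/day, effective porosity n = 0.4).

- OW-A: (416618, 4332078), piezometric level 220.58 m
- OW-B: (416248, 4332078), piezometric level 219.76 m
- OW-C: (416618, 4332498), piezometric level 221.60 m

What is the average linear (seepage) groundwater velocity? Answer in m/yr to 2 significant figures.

∂h/∂x = (219.76 − 220.58) / (416248 − 416618) = +0.002216
∂h/∂y = (221.60 − 220.58) / (4332498 − 4332078) = +0.002429
|∇h| = √(0.002216² + 0.002429²) = 0.003288
Seepage velocity v = K·i/n = 0.11 × 0.003288 / 0.4 = 0.0009042 m/day = 0.3303 m/yr.

0.33 m/yr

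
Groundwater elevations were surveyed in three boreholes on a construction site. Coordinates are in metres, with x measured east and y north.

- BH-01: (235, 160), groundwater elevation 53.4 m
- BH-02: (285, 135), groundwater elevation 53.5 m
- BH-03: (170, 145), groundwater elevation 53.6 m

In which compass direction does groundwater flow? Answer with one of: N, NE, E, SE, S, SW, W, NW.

Taking BH-01 as reference: BH-02−BH-01 = (50, -25, +0.1); BH-03−BH-01 = (-65, -15, +0.2).
Determinant of the coordinate differences = 50·(-15) − (-65)·(-25) = -2375.
∂h/∂x = [(+0.1)·(-15) − (+0.2)·(-25)] / -2375 = -0.001474
∂h/∂y = [50·(+0.2) − (-65)·(+0.1)] / -2375 = -0.006947
Flow = −∇h = (+0.001474 east, +0.006947 north), which points north.

N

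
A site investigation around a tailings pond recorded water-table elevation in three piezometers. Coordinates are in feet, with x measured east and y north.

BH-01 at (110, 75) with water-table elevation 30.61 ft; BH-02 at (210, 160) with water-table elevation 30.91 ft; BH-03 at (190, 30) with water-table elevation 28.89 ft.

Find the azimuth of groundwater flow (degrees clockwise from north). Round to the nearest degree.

146°

With h = a·x + b·y + c and BH-01 as origin, the differences give:
  100·a + 85·b = +0.30
  80·a + (-45)·b = -1.72
Eliminate b (×(-45) and ×85, subtract): -11300·a = 132.700 → a = ∂h/∂x = -0.01174
Back-substitute: b = ∂h/∂y = +0.01735.
Flow direction (−∇h) has components (+0.01174 E, -0.01735 N).
Azimuth = atan2(E, N) = atan2(+0.01174, -0.01735) = 145.9° ≈ 146°.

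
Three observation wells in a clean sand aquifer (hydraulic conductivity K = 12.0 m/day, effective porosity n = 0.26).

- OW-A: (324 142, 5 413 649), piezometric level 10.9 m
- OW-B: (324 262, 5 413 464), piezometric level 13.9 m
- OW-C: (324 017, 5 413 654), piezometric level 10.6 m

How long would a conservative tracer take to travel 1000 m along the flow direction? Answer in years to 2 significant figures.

3.9 years

Differences from OW-A: to OW-B (Δx, Δy, Δh) = (120, -185, +3.0); to OW-C = (-125, 5, -0.3).
Solve a·Δx + b·Δy = Δh: det = 120·5 − (-125)·(-185) = -22525.
∂h/∂x = [(+3.0)·5 − (-0.3)·(-185)] / -22525 = +0.001798
∂h/∂y = [120·(-0.3) − (-125)·(+3.0)] / -22525 = -0.01505
|∇h| = √(0.001798² + -0.01505²) = 0.01516
Seepage velocity v = K·i/n = 12.0 × 0.01516 / 0.26 = 0.6997 m/day.
t = 1000 / 0.6997 = 1429 days = 3.91 years.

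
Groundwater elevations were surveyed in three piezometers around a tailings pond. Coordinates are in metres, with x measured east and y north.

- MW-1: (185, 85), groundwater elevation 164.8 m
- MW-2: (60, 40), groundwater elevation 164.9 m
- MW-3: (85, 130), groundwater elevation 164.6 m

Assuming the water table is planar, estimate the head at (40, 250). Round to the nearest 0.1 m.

164.2 m

Differences from MW-1: to MW-2 (Δx, Δy, Δh) = (-125, -45, +0.1); to MW-3 = (-100, 45, -0.2).
Determinant of the coordinate differences = (-125)·45 − (-100)·(-45) = -10125.
∂h/∂x = [(+0.1)·45 − (-0.2)·(-45)] / -10125 = +0.0004444
∂h/∂y = [(-125)·(-0.2) − (-100)·(+0.1)] / -10125 = -0.003457
h(40, 250) = 164.8 + (+0.0004444)·(-145) + (-0.003457)·(165) = 164.8 -0.064 -0.570 = 164.165 m.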